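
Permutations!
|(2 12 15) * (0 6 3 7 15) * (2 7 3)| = 4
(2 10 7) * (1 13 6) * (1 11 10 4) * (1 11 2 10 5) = [0, 13, 4, 3, 11, 1, 2, 10, 8, 9, 7, 5, 12, 6] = (1 13 6 2 4 11 5)(7 10)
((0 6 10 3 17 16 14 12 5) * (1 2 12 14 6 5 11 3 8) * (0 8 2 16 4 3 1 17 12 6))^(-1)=(0 16 1 11 12 3 4 17 8 5)(2 10 6)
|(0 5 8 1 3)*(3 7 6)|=|(0 5 8 1 7 6 3)|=7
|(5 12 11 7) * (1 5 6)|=6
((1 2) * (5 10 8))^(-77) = ((1 2)(5 10 8))^(-77) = (1 2)(5 10 8)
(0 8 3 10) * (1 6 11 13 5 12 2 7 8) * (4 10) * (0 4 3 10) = (0 1 6 11 13 5 12 2 7 8 10 4) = [1, 6, 7, 3, 0, 12, 11, 8, 10, 9, 4, 13, 2, 5]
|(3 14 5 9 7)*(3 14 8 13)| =12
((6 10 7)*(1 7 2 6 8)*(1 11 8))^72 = (11)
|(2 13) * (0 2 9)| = 4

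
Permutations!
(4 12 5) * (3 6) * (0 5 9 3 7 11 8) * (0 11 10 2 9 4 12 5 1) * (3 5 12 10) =(0 1)(2 9 5 10)(3 6 7)(4 12)(8 11) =[1, 0, 9, 6, 12, 10, 7, 3, 11, 5, 2, 8, 4]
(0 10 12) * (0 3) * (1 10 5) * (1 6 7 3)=(0 5 6 7 3)(1 10 12)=[5, 10, 2, 0, 4, 6, 7, 3, 8, 9, 12, 11, 1]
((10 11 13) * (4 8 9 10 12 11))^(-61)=((4 8 9 10)(11 13 12))^(-61)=(4 10 9 8)(11 12 13)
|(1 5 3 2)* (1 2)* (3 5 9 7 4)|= |(1 9 7 4 3)|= 5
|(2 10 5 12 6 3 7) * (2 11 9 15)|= |(2 10 5 12 6 3 7 11 9 15)|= 10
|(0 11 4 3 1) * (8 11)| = |(0 8 11 4 3 1)| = 6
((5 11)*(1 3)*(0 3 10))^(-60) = (11)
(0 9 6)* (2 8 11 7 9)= (0 2 8 11 7 9 6)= [2, 1, 8, 3, 4, 5, 0, 9, 11, 6, 10, 7]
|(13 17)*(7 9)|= 2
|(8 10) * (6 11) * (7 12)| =|(6 11)(7 12)(8 10)| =2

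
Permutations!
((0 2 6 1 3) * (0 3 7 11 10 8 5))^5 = ((0 2 6 1 7 11 10 8 5))^5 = (0 11 2 10 6 8 1 5 7)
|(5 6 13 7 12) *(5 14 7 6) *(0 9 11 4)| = |(0 9 11 4)(6 13)(7 12 14)| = 12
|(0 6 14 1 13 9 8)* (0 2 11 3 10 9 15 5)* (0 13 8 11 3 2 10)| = |(0 6 14 1 8 10 9 11 2 3)(5 13 15)| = 30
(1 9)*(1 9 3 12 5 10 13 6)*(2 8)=(1 3 12 5 10 13 6)(2 8)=[0, 3, 8, 12, 4, 10, 1, 7, 2, 9, 13, 11, 5, 6]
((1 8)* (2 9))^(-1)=((1 8)(2 9))^(-1)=(1 8)(2 9)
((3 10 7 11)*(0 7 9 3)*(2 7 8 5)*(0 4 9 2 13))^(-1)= ((0 8 5 13)(2 7 11 4 9 3 10))^(-1)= (0 13 5 8)(2 10 3 9 4 11 7)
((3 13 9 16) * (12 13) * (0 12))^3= (0 9)(3 13)(12 16)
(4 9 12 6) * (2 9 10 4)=(2 9 12 6)(4 10)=[0, 1, 9, 3, 10, 5, 2, 7, 8, 12, 4, 11, 6]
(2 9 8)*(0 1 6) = [1, 6, 9, 3, 4, 5, 0, 7, 2, 8] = (0 1 6)(2 9 8)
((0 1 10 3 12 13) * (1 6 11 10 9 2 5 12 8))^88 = ((0 6 11 10 3 8 1 9 2 5 12 13))^88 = (0 3 2)(1 12 11)(5 6 8)(9 13 10)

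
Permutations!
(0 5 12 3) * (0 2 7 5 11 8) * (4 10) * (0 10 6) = [11, 1, 7, 2, 6, 12, 0, 5, 10, 9, 4, 8, 3] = (0 11 8 10 4 6)(2 7 5 12 3)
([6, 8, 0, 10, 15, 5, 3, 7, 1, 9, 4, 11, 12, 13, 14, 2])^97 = [2, 8, 15, 6, 10, 5, 0, 7, 1, 9, 3, 11, 12, 13, 14, 4]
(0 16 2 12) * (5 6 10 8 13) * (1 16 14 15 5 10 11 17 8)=(0 14 15 5 6 11 17 8 13 10 1 16 2 12)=[14, 16, 12, 3, 4, 6, 11, 7, 13, 9, 1, 17, 0, 10, 15, 5, 2, 8]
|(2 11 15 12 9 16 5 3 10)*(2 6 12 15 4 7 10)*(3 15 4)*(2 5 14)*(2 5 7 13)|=14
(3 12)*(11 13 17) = (3 12)(11 13 17) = [0, 1, 2, 12, 4, 5, 6, 7, 8, 9, 10, 13, 3, 17, 14, 15, 16, 11]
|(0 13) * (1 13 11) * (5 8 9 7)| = 4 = |(0 11 1 13)(5 8 9 7)|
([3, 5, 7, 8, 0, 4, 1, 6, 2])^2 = (0 8 7 1 4 3 2 6 5)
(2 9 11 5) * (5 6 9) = [0, 1, 5, 3, 4, 2, 9, 7, 8, 11, 10, 6] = (2 5)(6 9 11)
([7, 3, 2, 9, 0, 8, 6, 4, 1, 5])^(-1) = (0 4 7)(1 8 5 9 3)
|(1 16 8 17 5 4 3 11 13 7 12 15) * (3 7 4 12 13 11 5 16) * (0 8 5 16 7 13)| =12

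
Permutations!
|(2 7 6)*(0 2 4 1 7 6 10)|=7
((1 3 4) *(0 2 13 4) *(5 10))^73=((0 2 13 4 1 3)(5 10))^73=(0 2 13 4 1 3)(5 10)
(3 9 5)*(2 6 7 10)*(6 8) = (2 8 6 7 10)(3 9 5) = [0, 1, 8, 9, 4, 3, 7, 10, 6, 5, 2]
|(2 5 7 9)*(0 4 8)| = 12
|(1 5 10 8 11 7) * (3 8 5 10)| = |(1 10 5 3 8 11 7)| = 7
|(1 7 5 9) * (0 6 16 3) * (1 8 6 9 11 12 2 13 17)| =24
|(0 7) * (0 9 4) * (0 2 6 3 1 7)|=7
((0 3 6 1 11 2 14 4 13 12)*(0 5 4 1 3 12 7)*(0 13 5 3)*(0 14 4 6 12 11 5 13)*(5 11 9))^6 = (0 11 9 2 5 4 6 13 14 7 1) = ((0 9 5 6 14 1 11 2 4 13 7)(3 12))^6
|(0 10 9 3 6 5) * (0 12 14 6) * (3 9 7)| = |(0 10 7 3)(5 12 14 6)| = 4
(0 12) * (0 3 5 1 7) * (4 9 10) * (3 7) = [12, 3, 2, 5, 9, 1, 6, 0, 8, 10, 4, 11, 7] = (0 12 7)(1 3 5)(4 9 10)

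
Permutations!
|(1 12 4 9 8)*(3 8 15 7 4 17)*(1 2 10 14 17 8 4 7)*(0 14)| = 12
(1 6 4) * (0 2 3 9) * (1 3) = (0 2 1 6 4 3 9) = [2, 6, 1, 9, 3, 5, 4, 7, 8, 0]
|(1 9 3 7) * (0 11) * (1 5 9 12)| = |(0 11)(1 12)(3 7 5 9)| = 4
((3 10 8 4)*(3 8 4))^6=(3 4)(8 10)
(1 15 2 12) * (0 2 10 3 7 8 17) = (0 2 12 1 15 10 3 7 8 17) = [2, 15, 12, 7, 4, 5, 6, 8, 17, 9, 3, 11, 1, 13, 14, 10, 16, 0]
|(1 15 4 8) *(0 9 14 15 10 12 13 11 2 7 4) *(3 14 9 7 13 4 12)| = 30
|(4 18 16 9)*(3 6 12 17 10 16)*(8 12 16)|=|(3 6 16 9 4 18)(8 12 17 10)|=12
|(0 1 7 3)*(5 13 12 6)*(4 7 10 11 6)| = |(0 1 10 11 6 5 13 12 4 7 3)| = 11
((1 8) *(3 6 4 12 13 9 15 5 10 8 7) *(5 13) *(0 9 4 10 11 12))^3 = (0 13 9 4 15)(1 6)(3 8)(7 10)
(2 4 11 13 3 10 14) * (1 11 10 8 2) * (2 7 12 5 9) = (1 11 13 3 8 7 12 5 9 2 4 10 14) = [0, 11, 4, 8, 10, 9, 6, 12, 7, 2, 14, 13, 5, 3, 1]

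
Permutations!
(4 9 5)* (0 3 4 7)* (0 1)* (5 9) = (9)(0 3 4 5 7 1) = [3, 0, 2, 4, 5, 7, 6, 1, 8, 9]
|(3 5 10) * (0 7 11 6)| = |(0 7 11 6)(3 5 10)| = 12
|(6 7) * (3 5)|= 2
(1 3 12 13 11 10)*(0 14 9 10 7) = [14, 3, 2, 12, 4, 5, 6, 0, 8, 10, 1, 7, 13, 11, 9] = (0 14 9 10 1 3 12 13 11 7)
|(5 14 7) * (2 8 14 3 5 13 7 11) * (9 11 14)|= 4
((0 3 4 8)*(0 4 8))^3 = ((0 3 8 4))^3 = (0 4 8 3)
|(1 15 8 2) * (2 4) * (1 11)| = 6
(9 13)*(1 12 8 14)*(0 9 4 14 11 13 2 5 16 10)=(0 9 2 5 16 10)(1 12 8 11 13 4 14)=[9, 12, 5, 3, 14, 16, 6, 7, 11, 2, 0, 13, 8, 4, 1, 15, 10]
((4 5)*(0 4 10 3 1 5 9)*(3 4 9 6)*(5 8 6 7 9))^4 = (0 7 10)(4 5 9)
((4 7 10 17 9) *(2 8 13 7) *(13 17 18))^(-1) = ((2 8 17 9 4)(7 10 18 13))^(-1) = (2 4 9 17 8)(7 13 18 10)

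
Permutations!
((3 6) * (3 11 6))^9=(6 11)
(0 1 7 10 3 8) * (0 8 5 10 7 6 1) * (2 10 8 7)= (1 6)(2 10 3 5 8 7)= [0, 6, 10, 5, 4, 8, 1, 2, 7, 9, 3]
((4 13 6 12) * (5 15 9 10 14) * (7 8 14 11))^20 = ((4 13 6 12)(5 15 9 10 11 7 8 14))^20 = (5 11)(7 15)(8 9)(10 14)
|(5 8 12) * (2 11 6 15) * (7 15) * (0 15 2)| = 12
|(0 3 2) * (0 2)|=2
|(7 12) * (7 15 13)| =|(7 12 15 13)| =4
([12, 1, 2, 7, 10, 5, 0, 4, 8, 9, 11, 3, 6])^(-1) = (0 6 12)(3 11 10 4 7)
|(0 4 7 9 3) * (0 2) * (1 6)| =6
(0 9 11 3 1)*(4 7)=[9, 0, 2, 1, 7, 5, 6, 4, 8, 11, 10, 3]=(0 9 11 3 1)(4 7)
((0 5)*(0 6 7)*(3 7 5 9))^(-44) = (9)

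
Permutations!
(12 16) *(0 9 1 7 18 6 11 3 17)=(0 9 1 7 18 6 11 3 17)(12 16)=[9, 7, 2, 17, 4, 5, 11, 18, 8, 1, 10, 3, 16, 13, 14, 15, 12, 0, 6]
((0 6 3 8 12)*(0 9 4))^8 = ((0 6 3 8 12 9 4))^8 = (0 6 3 8 12 9 4)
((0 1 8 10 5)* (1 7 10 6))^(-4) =((0 7 10 5)(1 8 6))^(-4) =(10)(1 6 8)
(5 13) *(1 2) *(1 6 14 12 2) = (2 6 14 12)(5 13) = [0, 1, 6, 3, 4, 13, 14, 7, 8, 9, 10, 11, 2, 5, 12]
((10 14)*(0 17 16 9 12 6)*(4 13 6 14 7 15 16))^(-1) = ((0 17 4 13 6)(7 15 16 9 12 14 10))^(-1) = (0 6 13 4 17)(7 10 14 12 9 16 15)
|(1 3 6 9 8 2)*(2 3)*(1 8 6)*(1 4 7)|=|(1 2 8 3 4 7)(6 9)|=6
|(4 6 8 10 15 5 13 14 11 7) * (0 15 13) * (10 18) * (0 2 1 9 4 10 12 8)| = 120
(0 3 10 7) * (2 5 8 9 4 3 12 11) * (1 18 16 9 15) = [12, 18, 5, 10, 3, 8, 6, 0, 15, 4, 7, 2, 11, 13, 14, 1, 9, 17, 16] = (0 12 11 2 5 8 15 1 18 16 9 4 3 10 7)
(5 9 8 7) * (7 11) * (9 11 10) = (5 11 7)(8 10 9) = [0, 1, 2, 3, 4, 11, 6, 5, 10, 8, 9, 7]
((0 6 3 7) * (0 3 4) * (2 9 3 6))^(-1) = (0 4 6 7 3 9 2)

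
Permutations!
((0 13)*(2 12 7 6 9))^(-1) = (0 13)(2 9 6 7 12)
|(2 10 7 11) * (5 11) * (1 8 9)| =15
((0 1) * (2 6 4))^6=(6)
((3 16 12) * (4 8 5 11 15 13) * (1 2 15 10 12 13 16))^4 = (1 13 11)(2 4 10)(3 16 5)(8 12 15)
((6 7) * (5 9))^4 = ((5 9)(6 7))^4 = (9)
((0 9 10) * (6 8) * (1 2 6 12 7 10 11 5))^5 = (0 2 10 1 7 5 12 11 8 9 6)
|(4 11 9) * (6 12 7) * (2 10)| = 6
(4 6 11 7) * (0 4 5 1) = (0 4 6 11 7 5 1) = [4, 0, 2, 3, 6, 1, 11, 5, 8, 9, 10, 7]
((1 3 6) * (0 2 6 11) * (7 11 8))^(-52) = (0 3)(1 11)(2 8)(6 7)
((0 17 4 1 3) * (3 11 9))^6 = ((0 17 4 1 11 9 3))^6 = (0 3 9 11 1 4 17)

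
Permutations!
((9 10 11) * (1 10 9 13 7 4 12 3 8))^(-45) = ((1 10 11 13 7 4 12 3 8))^(-45) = (13)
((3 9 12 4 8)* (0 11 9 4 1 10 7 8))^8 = (0 3 7 1 9)(4 8 10 12 11)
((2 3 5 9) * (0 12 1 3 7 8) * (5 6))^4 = ((0 12 1 3 6 5 9 2 7 8))^4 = (0 6 7 1 9)(2 12 5 8 3)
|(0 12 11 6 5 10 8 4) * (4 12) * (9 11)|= |(0 4)(5 10 8 12 9 11 6)|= 14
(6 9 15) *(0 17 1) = (0 17 1)(6 9 15) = [17, 0, 2, 3, 4, 5, 9, 7, 8, 15, 10, 11, 12, 13, 14, 6, 16, 1]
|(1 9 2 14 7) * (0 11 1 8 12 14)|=|(0 11 1 9 2)(7 8 12 14)|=20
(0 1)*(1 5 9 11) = (0 5 9 11 1) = [5, 0, 2, 3, 4, 9, 6, 7, 8, 11, 10, 1]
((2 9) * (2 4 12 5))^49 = (2 5 12 4 9)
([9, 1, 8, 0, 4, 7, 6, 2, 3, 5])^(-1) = [3, 1, 7, 8, 4, 9, 6, 5, 2, 0]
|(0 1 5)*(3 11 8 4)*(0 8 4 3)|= |(0 1 5 8 3 11 4)|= 7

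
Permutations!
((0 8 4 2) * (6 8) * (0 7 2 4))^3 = (8)(2 7)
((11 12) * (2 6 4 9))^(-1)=((2 6 4 9)(11 12))^(-1)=(2 9 4 6)(11 12)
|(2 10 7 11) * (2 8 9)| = 6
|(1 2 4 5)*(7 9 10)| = |(1 2 4 5)(7 9 10)| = 12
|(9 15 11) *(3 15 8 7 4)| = |(3 15 11 9 8 7 4)| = 7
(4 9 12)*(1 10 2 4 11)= (1 10 2 4 9 12 11)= [0, 10, 4, 3, 9, 5, 6, 7, 8, 12, 2, 1, 11]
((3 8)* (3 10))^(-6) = (10)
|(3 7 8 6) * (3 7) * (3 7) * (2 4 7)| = |(2 4 7 8 6 3)| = 6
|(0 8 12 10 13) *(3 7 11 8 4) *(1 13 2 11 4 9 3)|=35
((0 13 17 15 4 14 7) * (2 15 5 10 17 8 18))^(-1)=(0 7 14 4 15 2 18 8 13)(5 17 10)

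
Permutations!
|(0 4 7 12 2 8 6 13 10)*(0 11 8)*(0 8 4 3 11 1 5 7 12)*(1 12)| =|(0 3 11 4 1 5 7)(2 8 6 13 10 12)| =42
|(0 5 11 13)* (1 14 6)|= |(0 5 11 13)(1 14 6)|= 12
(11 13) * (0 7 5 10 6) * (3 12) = (0 7 5 10 6)(3 12)(11 13) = [7, 1, 2, 12, 4, 10, 0, 5, 8, 9, 6, 13, 3, 11]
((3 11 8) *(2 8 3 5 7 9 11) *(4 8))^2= (2 8 7 11)(3 4 5 9)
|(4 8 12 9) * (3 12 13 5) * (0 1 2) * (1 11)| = 28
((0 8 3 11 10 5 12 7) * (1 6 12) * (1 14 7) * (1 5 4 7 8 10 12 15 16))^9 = ((0 10 4 7)(1 6 15 16)(3 11 12 5 14 8))^9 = (0 10 4 7)(1 6 15 16)(3 5)(8 12)(11 14)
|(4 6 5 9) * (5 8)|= |(4 6 8 5 9)|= 5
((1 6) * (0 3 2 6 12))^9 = (0 6)(1 3)(2 12)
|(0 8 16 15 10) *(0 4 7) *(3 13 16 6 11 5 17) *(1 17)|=|(0 8 6 11 5 1 17 3 13 16 15 10 4 7)|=14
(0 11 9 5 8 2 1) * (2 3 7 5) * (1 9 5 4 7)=[11, 0, 9, 1, 7, 8, 6, 4, 3, 2, 10, 5]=(0 11 5 8 3 1)(2 9)(4 7)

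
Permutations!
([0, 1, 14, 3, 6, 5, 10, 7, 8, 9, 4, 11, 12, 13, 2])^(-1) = [0, 1, 14, 3, 10, 5, 4, 7, 8, 9, 6, 11, 12, 13, 2]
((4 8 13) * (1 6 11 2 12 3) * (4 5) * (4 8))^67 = ((1 6 11 2 12 3)(5 8 13))^67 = (1 6 11 2 12 3)(5 8 13)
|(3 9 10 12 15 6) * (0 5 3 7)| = 9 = |(0 5 3 9 10 12 15 6 7)|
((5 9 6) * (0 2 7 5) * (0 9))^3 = (0 5 7 2)(6 9)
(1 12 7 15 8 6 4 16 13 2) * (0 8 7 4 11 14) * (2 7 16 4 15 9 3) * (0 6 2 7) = (0 8 2 1 12 15 16 13)(3 7 9)(6 11 14) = [8, 12, 1, 7, 4, 5, 11, 9, 2, 3, 10, 14, 15, 0, 6, 16, 13]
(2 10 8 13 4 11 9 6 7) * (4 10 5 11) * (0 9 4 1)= [9, 0, 5, 3, 1, 11, 7, 2, 13, 6, 8, 4, 12, 10]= (0 9 6 7 2 5 11 4 1)(8 13 10)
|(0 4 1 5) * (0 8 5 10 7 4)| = 4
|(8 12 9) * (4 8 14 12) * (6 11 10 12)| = 6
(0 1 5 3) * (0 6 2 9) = (0 1 5 3 6 2 9) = [1, 5, 9, 6, 4, 3, 2, 7, 8, 0]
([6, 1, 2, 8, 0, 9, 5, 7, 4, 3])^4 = [3, 1, 2, 6, 9, 4, 8, 7, 5, 0]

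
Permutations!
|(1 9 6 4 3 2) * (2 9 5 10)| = 4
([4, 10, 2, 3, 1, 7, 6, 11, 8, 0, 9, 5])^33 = (11)(0 10 4 9 1)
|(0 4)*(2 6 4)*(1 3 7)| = |(0 2 6 4)(1 3 7)| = 12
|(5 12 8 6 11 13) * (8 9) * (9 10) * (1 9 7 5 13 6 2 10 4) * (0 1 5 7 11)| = 24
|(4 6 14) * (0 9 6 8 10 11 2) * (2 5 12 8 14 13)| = 10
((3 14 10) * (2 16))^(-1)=((2 16)(3 14 10))^(-1)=(2 16)(3 10 14)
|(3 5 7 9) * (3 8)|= |(3 5 7 9 8)|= 5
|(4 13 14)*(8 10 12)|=|(4 13 14)(8 10 12)|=3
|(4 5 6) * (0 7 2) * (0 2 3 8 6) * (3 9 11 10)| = |(0 7 9 11 10 3 8 6 4 5)| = 10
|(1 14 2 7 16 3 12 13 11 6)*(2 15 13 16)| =6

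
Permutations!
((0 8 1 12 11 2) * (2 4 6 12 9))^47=((0 8 1 9 2)(4 6 12 11))^47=(0 1 2 8 9)(4 11 12 6)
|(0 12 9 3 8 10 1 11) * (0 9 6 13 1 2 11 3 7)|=|(0 12 6 13 1 3 8 10 2 11 9 7)|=12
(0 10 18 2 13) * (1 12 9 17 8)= [10, 12, 13, 3, 4, 5, 6, 7, 1, 17, 18, 11, 9, 0, 14, 15, 16, 8, 2]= (0 10 18 2 13)(1 12 9 17 8)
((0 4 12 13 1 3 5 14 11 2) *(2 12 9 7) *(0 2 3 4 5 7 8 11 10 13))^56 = (0 5 14 10 13 1 4 9 8 11 12)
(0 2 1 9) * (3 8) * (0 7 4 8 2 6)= (0 6)(1 9 7 4 8 3 2)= [6, 9, 1, 2, 8, 5, 0, 4, 3, 7]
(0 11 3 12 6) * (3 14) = (0 11 14 3 12 6) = [11, 1, 2, 12, 4, 5, 0, 7, 8, 9, 10, 14, 6, 13, 3]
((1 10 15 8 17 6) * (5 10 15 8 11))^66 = (1 11 10 17)(5 8 6 15)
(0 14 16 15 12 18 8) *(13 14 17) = (0 17 13 14 16 15 12 18 8) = [17, 1, 2, 3, 4, 5, 6, 7, 0, 9, 10, 11, 18, 14, 16, 12, 15, 13, 8]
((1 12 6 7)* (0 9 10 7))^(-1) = ((0 9 10 7 1 12 6))^(-1) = (0 6 12 1 7 10 9)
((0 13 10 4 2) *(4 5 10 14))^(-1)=((0 13 14 4 2)(5 10))^(-1)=(0 2 4 14 13)(5 10)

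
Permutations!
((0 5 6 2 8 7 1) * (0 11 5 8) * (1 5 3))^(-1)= (0 2 6 5 7 8)(1 3 11)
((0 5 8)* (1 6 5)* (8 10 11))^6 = ((0 1 6 5 10 11 8))^6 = (0 8 11 10 5 6 1)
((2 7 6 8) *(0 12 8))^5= ((0 12 8 2 7 6))^5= (0 6 7 2 8 12)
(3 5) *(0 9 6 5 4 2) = (0 9 6 5 3 4 2) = [9, 1, 0, 4, 2, 3, 5, 7, 8, 6]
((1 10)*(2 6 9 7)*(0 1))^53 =(0 10 1)(2 6 9 7)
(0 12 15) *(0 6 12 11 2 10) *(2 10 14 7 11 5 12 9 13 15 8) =(0 5 12 8 2 14 7 11 10)(6 9 13 15) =[5, 1, 14, 3, 4, 12, 9, 11, 2, 13, 0, 10, 8, 15, 7, 6]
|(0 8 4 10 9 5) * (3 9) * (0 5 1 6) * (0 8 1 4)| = |(0 1 6 8)(3 9 4 10)| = 4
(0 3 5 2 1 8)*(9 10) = (0 3 5 2 1 8)(9 10) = [3, 8, 1, 5, 4, 2, 6, 7, 0, 10, 9]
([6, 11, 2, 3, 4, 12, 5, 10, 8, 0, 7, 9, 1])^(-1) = (0 9 11 1 12 5 6)(7 10)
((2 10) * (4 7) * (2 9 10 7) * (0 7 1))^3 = ((0 7 4 2 1)(9 10))^3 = (0 2 7 1 4)(9 10)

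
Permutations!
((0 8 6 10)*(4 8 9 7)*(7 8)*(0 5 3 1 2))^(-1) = ((0 9 8 6 10 5 3 1 2)(4 7))^(-1) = (0 2 1 3 5 10 6 8 9)(4 7)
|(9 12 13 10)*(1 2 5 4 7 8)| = 12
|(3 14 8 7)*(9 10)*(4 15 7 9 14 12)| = 20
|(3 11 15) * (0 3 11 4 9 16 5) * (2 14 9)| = 8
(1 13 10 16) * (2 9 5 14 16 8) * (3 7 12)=[0, 13, 9, 7, 4, 14, 6, 12, 2, 5, 8, 11, 3, 10, 16, 15, 1]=(1 13 10 8 2 9 5 14 16)(3 7 12)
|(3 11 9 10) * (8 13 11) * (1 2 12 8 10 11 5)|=6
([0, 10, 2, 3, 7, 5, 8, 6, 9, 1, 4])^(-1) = [0, 9, 2, 3, 10, 5, 7, 4, 6, 8, 1]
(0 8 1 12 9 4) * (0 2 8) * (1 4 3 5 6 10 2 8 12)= (2 12 9 3 5 6 10)(4 8)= [0, 1, 12, 5, 8, 6, 10, 7, 4, 3, 2, 11, 9]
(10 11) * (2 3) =(2 3)(10 11) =[0, 1, 3, 2, 4, 5, 6, 7, 8, 9, 11, 10]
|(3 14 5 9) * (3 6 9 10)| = |(3 14 5 10)(6 9)| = 4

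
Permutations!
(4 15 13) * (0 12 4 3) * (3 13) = [12, 1, 2, 0, 15, 5, 6, 7, 8, 9, 10, 11, 4, 13, 14, 3] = (0 12 4 15 3)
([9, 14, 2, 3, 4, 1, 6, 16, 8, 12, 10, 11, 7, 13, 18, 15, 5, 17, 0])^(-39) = [1, 7, 2, 3, 4, 12, 6, 0, 8, 14, 10, 11, 18, 13, 16, 15, 9, 17, 5]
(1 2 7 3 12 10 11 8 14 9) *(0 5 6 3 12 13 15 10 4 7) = (0 5 6 3 13 15 10 11 8 14 9 1 2)(4 7 12) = [5, 2, 0, 13, 7, 6, 3, 12, 14, 1, 11, 8, 4, 15, 9, 10]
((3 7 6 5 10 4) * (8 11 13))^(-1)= (3 4 10 5 6 7)(8 13 11)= ((3 7 6 5 10 4)(8 11 13))^(-1)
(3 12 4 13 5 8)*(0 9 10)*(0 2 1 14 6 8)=(0 9 10 2 1 14 6 8 3 12 4 13 5)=[9, 14, 1, 12, 13, 0, 8, 7, 3, 10, 2, 11, 4, 5, 6]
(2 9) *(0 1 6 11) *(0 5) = [1, 6, 9, 3, 4, 0, 11, 7, 8, 2, 10, 5] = (0 1 6 11 5)(2 9)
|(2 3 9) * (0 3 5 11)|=6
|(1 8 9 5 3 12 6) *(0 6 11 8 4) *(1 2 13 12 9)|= 9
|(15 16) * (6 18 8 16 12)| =|(6 18 8 16 15 12)| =6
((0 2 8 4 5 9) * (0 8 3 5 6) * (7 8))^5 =(0 7 2 8 3 4 5 6 9)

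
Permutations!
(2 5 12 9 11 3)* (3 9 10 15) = (2 5 12 10 15 3)(9 11) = [0, 1, 5, 2, 4, 12, 6, 7, 8, 11, 15, 9, 10, 13, 14, 3]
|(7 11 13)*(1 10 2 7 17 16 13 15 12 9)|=|(1 10 2 7 11 15 12 9)(13 17 16)|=24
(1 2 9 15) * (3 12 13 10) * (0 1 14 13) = (0 1 2 9 15 14 13 10 3 12) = [1, 2, 9, 12, 4, 5, 6, 7, 8, 15, 3, 11, 0, 10, 13, 14]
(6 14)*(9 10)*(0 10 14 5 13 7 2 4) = (0 10 9 14 6 5 13 7 2 4) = [10, 1, 4, 3, 0, 13, 5, 2, 8, 14, 9, 11, 12, 7, 6]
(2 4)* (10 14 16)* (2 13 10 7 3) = (2 4 13 10 14 16 7 3) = [0, 1, 4, 2, 13, 5, 6, 3, 8, 9, 14, 11, 12, 10, 16, 15, 7]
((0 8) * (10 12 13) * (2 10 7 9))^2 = ((0 8)(2 10 12 13 7 9))^2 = (2 12 7)(9 10 13)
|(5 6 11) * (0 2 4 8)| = 12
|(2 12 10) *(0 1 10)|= 5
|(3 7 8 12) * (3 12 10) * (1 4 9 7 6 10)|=|(12)(1 4 9 7 8)(3 6 10)|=15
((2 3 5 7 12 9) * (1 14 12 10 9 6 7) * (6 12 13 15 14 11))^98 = (1 5 3 2 9 10 7 6 11)(13 14 15)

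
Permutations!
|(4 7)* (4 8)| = |(4 7 8)| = 3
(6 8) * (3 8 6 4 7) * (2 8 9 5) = [0, 1, 8, 9, 7, 2, 6, 3, 4, 5] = (2 8 4 7 3 9 5)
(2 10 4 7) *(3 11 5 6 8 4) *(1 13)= (1 13)(2 10 3 11 5 6 8 4 7)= [0, 13, 10, 11, 7, 6, 8, 2, 4, 9, 3, 5, 12, 1]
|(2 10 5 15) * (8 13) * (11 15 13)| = 7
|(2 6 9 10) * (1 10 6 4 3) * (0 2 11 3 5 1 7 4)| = 14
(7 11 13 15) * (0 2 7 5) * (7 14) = (0 2 14 7 11 13 15 5) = [2, 1, 14, 3, 4, 0, 6, 11, 8, 9, 10, 13, 12, 15, 7, 5]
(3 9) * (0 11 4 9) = (0 11 4 9 3) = [11, 1, 2, 0, 9, 5, 6, 7, 8, 3, 10, 4]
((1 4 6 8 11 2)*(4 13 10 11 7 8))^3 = ((1 13 10 11 2)(4 6)(7 8))^3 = (1 11 13 2 10)(4 6)(7 8)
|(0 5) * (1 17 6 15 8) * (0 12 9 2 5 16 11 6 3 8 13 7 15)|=12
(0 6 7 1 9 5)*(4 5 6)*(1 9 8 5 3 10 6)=[4, 8, 2, 10, 3, 0, 7, 9, 5, 1, 6]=(0 4 3 10 6 7 9 1 8 5)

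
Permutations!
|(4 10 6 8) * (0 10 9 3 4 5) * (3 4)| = 10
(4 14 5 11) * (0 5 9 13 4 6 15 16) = [5, 1, 2, 3, 14, 11, 15, 7, 8, 13, 10, 6, 12, 4, 9, 16, 0] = (0 5 11 6 15 16)(4 14 9 13)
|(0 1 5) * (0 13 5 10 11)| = 4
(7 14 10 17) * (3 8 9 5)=(3 8 9 5)(7 14 10 17)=[0, 1, 2, 8, 4, 3, 6, 14, 9, 5, 17, 11, 12, 13, 10, 15, 16, 7]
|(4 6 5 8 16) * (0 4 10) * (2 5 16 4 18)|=9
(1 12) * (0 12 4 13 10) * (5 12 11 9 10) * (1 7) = (0 11 9 10)(1 4 13 5 12 7) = [11, 4, 2, 3, 13, 12, 6, 1, 8, 10, 0, 9, 7, 5]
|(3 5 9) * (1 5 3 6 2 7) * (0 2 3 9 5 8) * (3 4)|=|(0 2 7 1 8)(3 9 6 4)|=20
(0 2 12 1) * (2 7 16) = [7, 0, 12, 3, 4, 5, 6, 16, 8, 9, 10, 11, 1, 13, 14, 15, 2] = (0 7 16 2 12 1)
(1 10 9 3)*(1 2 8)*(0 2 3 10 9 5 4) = (0 2 8 1 9 10 5 4) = [2, 9, 8, 3, 0, 4, 6, 7, 1, 10, 5]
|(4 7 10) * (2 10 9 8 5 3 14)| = |(2 10 4 7 9 8 5 3 14)| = 9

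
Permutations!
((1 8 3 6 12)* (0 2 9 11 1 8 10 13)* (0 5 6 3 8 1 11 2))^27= (1 5)(2 9)(6 10)(12 13)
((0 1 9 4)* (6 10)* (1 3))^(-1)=((0 3 1 9 4)(6 10))^(-1)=(0 4 9 1 3)(6 10)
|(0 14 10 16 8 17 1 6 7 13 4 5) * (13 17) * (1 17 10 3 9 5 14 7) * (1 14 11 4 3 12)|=36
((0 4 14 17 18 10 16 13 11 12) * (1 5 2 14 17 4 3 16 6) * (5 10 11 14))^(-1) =((0 3 16 13 14 4 17 18 11 12)(1 10 6)(2 5))^(-1) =(0 12 11 18 17 4 14 13 16 3)(1 6 10)(2 5)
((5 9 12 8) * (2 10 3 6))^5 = (2 10 3 6)(5 9 12 8)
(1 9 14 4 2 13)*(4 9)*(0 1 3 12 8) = (0 1 4 2 13 3 12 8)(9 14) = [1, 4, 13, 12, 2, 5, 6, 7, 0, 14, 10, 11, 8, 3, 9]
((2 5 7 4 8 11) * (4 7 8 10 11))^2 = ((2 5 8 4 10 11))^2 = (2 8 10)(4 11 5)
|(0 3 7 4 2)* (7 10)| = |(0 3 10 7 4 2)| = 6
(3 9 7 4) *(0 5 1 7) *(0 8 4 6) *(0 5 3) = (0 3 9 8 4)(1 7 6 5) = [3, 7, 2, 9, 0, 1, 5, 6, 4, 8]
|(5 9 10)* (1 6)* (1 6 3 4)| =|(1 3 4)(5 9 10)| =3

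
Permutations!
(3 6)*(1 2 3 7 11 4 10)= [0, 2, 3, 6, 10, 5, 7, 11, 8, 9, 1, 4]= (1 2 3 6 7 11 4 10)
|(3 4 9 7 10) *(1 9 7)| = 4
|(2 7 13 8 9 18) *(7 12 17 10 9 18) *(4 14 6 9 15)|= 13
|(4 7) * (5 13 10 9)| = 4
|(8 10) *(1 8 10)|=2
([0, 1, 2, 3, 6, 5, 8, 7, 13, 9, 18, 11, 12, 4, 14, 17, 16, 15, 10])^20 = [0, 1, 2, 3, 4, 5, 6, 7, 8, 9, 10, 11, 12, 13, 14, 15, 16, 17, 18]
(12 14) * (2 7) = [0, 1, 7, 3, 4, 5, 6, 2, 8, 9, 10, 11, 14, 13, 12] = (2 7)(12 14)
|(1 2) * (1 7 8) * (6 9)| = |(1 2 7 8)(6 9)| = 4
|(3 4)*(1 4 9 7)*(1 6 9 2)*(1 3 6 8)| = 6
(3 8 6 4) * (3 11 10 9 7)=(3 8 6 4 11 10 9 7)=[0, 1, 2, 8, 11, 5, 4, 3, 6, 7, 9, 10]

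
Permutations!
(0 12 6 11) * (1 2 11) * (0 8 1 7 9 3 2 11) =[12, 11, 0, 2, 4, 5, 7, 9, 1, 3, 10, 8, 6] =(0 12 6 7 9 3 2)(1 11 8)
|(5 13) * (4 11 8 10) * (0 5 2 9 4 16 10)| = 8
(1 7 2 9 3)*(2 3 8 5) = (1 7 3)(2 9 8 5) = [0, 7, 9, 1, 4, 2, 6, 3, 5, 8]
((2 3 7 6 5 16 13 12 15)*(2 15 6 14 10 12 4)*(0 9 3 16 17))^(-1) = ((0 9 3 7 14 10 12 6 5 17)(2 16 13 4))^(-1) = (0 17 5 6 12 10 14 7 3 9)(2 4 13 16)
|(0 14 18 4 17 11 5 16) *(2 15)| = 8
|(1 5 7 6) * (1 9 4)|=6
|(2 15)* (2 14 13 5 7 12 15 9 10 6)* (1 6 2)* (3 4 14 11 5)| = 60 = |(1 6)(2 9 10)(3 4 14 13)(5 7 12 15 11)|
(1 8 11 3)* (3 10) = (1 8 11 10 3) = [0, 8, 2, 1, 4, 5, 6, 7, 11, 9, 3, 10]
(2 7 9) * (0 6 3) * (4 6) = [4, 1, 7, 0, 6, 5, 3, 9, 8, 2] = (0 4 6 3)(2 7 9)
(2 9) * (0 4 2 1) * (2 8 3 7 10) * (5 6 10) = (0 4 8 3 7 5 6 10 2 9 1) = [4, 0, 9, 7, 8, 6, 10, 5, 3, 1, 2]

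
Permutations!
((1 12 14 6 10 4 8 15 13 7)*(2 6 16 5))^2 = (1 14 5 6 4 15 7 12 16 2 10 8 13)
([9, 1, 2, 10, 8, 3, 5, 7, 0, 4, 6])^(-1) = [8, 1, 2, 5, 9, 6, 10, 7, 4, 0, 3]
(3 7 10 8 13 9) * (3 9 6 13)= (3 7 10 8)(6 13)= [0, 1, 2, 7, 4, 5, 13, 10, 3, 9, 8, 11, 12, 6]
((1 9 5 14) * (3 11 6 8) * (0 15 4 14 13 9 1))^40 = ((0 15 4 14)(3 11 6 8)(5 13 9))^40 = (15)(5 13 9)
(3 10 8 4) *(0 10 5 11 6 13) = [10, 1, 2, 5, 3, 11, 13, 7, 4, 9, 8, 6, 12, 0] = (0 10 8 4 3 5 11 6 13)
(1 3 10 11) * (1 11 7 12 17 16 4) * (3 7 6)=(1 7 12 17 16 4)(3 10 6)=[0, 7, 2, 10, 1, 5, 3, 12, 8, 9, 6, 11, 17, 13, 14, 15, 4, 16]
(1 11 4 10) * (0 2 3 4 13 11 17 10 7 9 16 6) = [2, 17, 3, 4, 7, 5, 0, 9, 8, 16, 1, 13, 12, 11, 14, 15, 6, 10] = (0 2 3 4 7 9 16 6)(1 17 10)(11 13)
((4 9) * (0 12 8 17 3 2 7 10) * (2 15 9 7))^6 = (0 9 8 7 3)(4 17 10 15 12)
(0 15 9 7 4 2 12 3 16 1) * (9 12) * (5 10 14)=(0 15 12 3 16 1)(2 9 7 4)(5 10 14)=[15, 0, 9, 16, 2, 10, 6, 4, 8, 7, 14, 11, 3, 13, 5, 12, 1]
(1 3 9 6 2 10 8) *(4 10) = [0, 3, 4, 9, 10, 5, 2, 7, 1, 6, 8] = (1 3 9 6 2 4 10 8)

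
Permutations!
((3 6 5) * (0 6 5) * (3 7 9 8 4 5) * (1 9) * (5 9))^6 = ((0 6)(1 5 7)(4 9 8))^6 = (9)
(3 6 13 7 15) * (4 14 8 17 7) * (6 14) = (3 14 8 17 7 15)(4 6 13) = [0, 1, 2, 14, 6, 5, 13, 15, 17, 9, 10, 11, 12, 4, 8, 3, 16, 7]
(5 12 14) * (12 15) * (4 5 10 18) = (4 5 15 12 14 10 18) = [0, 1, 2, 3, 5, 15, 6, 7, 8, 9, 18, 11, 14, 13, 10, 12, 16, 17, 4]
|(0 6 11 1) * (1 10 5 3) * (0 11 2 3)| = 8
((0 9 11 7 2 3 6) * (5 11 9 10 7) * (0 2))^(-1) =(0 7 10)(2 6 3)(5 11)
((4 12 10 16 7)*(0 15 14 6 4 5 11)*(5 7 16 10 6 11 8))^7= (16)(0 11 14 15)(4 12 6)(5 8)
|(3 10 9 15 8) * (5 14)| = |(3 10 9 15 8)(5 14)| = 10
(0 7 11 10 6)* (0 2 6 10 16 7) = [0, 1, 6, 3, 4, 5, 2, 11, 8, 9, 10, 16, 12, 13, 14, 15, 7] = (2 6)(7 11 16)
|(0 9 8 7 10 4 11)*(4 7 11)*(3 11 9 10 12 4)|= |(0 10 7 12 4 3 11)(8 9)|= 14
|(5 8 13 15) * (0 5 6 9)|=7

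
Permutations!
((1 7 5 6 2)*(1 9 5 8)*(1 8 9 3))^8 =(1 7 9 5 6 2 3)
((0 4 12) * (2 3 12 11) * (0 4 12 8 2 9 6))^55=(0 12 4 11 9 6)(2 3 8)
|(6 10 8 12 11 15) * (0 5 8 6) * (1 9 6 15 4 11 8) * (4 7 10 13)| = 22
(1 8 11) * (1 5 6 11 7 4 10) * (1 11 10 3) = (1 8 7 4 3)(5 6 10 11) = [0, 8, 2, 1, 3, 6, 10, 4, 7, 9, 11, 5]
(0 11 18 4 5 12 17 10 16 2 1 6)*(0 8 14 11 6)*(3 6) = (0 3 6 8 14 11 18 4 5 12 17 10 16 2 1) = [3, 0, 1, 6, 5, 12, 8, 7, 14, 9, 16, 18, 17, 13, 11, 15, 2, 10, 4]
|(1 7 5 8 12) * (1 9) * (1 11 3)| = 8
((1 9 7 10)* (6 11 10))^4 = ((1 9 7 6 11 10))^4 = (1 11 7)(6 9 10)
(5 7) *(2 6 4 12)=[0, 1, 6, 3, 12, 7, 4, 5, 8, 9, 10, 11, 2]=(2 6 4 12)(5 7)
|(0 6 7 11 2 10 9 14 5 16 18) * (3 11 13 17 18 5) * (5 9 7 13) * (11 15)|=|(0 6 13 17 18)(2 10 7 5 16 9 14 3 15 11)|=10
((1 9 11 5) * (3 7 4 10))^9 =(1 9 11 5)(3 7 4 10)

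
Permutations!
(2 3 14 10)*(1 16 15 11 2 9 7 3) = (1 16 15 11 2)(3 14 10 9 7) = [0, 16, 1, 14, 4, 5, 6, 3, 8, 7, 9, 2, 12, 13, 10, 11, 15]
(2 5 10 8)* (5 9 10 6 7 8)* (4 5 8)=(2 9 10 8)(4 5 6 7)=[0, 1, 9, 3, 5, 6, 7, 4, 2, 10, 8]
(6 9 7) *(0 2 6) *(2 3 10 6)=(0 3 10 6 9 7)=[3, 1, 2, 10, 4, 5, 9, 0, 8, 7, 6]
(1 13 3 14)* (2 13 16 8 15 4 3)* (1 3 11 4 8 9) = (1 16 9)(2 13)(3 14)(4 11)(8 15) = [0, 16, 13, 14, 11, 5, 6, 7, 15, 1, 10, 4, 12, 2, 3, 8, 9]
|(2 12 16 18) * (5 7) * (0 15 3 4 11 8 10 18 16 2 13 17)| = 10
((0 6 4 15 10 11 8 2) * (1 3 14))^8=(15)(1 14 3)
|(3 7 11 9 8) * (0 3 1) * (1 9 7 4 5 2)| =|(0 3 4 5 2 1)(7 11)(8 9)| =6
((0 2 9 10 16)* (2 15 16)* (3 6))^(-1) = (0 16 15)(2 10 9)(3 6)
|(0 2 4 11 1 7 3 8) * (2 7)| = 4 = |(0 7 3 8)(1 2 4 11)|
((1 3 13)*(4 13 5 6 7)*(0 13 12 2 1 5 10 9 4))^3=(0 6 13 7 5)(1 9 2 10 12 3 4)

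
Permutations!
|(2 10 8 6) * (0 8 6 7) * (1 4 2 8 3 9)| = |(0 3 9 1 4 2 10 6 8 7)| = 10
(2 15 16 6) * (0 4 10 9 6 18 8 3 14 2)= [4, 1, 15, 14, 10, 5, 0, 7, 3, 6, 9, 11, 12, 13, 2, 16, 18, 17, 8]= (0 4 10 9 6)(2 15 16 18 8 3 14)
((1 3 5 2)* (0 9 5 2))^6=(9)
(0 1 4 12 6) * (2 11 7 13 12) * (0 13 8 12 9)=(0 1 4 2 11 7 8 12 6 13 9)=[1, 4, 11, 3, 2, 5, 13, 8, 12, 0, 10, 7, 6, 9]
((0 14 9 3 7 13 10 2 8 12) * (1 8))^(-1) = (0 12 8 1 2 10 13 7 3 9 14)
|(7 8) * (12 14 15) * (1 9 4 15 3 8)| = |(1 9 4 15 12 14 3 8 7)| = 9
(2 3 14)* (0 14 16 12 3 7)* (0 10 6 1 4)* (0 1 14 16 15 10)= (0 16 12 3 15 10 6 14 2 7)(1 4)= [16, 4, 7, 15, 1, 5, 14, 0, 8, 9, 6, 11, 3, 13, 2, 10, 12]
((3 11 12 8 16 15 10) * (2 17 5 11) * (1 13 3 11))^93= (1 2)(3 5)(8 10)(11 16)(12 15)(13 17)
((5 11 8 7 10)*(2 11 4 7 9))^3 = (2 9 8 11)(4 5 10 7)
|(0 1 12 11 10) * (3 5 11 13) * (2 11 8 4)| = 11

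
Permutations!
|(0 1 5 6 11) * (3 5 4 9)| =8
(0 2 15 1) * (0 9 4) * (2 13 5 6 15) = (0 13 5 6 15 1 9 4) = [13, 9, 2, 3, 0, 6, 15, 7, 8, 4, 10, 11, 12, 5, 14, 1]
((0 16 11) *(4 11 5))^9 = ((0 16 5 4 11))^9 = (0 11 4 5 16)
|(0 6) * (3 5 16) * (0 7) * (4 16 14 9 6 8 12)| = |(0 8 12 4 16 3 5 14 9 6 7)| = 11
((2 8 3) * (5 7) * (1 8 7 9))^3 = ((1 8 3 2 7 5 9))^3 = (1 2 9 3 5 8 7)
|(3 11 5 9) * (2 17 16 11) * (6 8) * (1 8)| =21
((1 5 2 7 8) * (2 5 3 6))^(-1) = ((1 3 6 2 7 8))^(-1) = (1 8 7 2 6 3)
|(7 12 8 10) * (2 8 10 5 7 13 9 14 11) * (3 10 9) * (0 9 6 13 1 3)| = 33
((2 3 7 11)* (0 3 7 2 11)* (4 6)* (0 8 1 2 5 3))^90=(11)(1 7)(2 8)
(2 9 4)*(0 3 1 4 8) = (0 3 1 4 2 9 8) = [3, 4, 9, 1, 2, 5, 6, 7, 0, 8]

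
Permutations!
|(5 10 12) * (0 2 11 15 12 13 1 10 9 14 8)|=|(0 2 11 15 12 5 9 14 8)(1 10 13)|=9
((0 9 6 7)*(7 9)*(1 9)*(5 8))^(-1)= (0 7)(1 6 9)(5 8)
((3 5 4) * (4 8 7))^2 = (3 8 4 5 7)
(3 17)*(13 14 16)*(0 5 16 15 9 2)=(0 5 16 13 14 15 9 2)(3 17)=[5, 1, 0, 17, 4, 16, 6, 7, 8, 2, 10, 11, 12, 14, 15, 9, 13, 3]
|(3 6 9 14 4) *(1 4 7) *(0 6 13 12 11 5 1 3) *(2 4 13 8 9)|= 20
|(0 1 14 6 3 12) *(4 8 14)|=8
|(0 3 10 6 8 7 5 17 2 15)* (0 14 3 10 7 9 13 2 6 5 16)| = 14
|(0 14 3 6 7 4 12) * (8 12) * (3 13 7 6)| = 7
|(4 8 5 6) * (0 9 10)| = 12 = |(0 9 10)(4 8 5 6)|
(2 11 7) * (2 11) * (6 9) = [0, 1, 2, 3, 4, 5, 9, 11, 8, 6, 10, 7] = (6 9)(7 11)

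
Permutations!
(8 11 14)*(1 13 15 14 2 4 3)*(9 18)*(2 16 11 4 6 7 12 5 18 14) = (1 13 15 2 6 7 12 5 18 9 14 8 4 3)(11 16) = [0, 13, 6, 1, 3, 18, 7, 12, 4, 14, 10, 16, 5, 15, 8, 2, 11, 17, 9]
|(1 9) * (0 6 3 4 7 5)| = 6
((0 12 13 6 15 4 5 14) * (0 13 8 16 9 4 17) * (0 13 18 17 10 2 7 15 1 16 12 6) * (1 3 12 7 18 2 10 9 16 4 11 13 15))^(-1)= ((0 6 3 12 8 7 1 4 5 14 2 18 17 15 9 11 13))^(-1)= (0 13 11 9 15 17 18 2 14 5 4 1 7 8 12 3 6)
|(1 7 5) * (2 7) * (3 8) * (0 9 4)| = 12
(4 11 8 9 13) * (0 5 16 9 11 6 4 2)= [5, 1, 0, 3, 6, 16, 4, 7, 11, 13, 10, 8, 12, 2, 14, 15, 9]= (0 5 16 9 13 2)(4 6)(8 11)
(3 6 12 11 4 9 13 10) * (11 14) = (3 6 12 14 11 4 9 13 10) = [0, 1, 2, 6, 9, 5, 12, 7, 8, 13, 3, 4, 14, 10, 11]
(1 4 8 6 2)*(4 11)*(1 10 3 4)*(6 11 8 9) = (1 8 11)(2 10 3 4 9 6) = [0, 8, 10, 4, 9, 5, 2, 7, 11, 6, 3, 1]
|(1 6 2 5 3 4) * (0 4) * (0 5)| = |(0 4 1 6 2)(3 5)| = 10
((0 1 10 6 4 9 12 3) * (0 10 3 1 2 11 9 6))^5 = ((0 2 11 9 12 1 3 10)(4 6))^5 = (0 1 11 10 12 2 3 9)(4 6)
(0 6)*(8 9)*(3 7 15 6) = (0 3 7 15 6)(8 9) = [3, 1, 2, 7, 4, 5, 0, 15, 9, 8, 10, 11, 12, 13, 14, 6]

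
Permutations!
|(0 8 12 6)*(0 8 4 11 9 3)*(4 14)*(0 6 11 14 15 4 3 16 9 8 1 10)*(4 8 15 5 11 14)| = 22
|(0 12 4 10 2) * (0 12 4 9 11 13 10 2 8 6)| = |(0 4 2 12 9 11 13 10 8 6)| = 10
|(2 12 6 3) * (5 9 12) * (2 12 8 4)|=15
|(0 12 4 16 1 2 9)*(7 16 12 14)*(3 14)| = 8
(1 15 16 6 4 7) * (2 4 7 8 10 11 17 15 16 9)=(1 16 6 7)(2 4 8 10 11 17 15 9)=[0, 16, 4, 3, 8, 5, 7, 1, 10, 2, 11, 17, 12, 13, 14, 9, 6, 15]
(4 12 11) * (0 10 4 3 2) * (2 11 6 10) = (0 2)(3 11)(4 12 6 10) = [2, 1, 0, 11, 12, 5, 10, 7, 8, 9, 4, 3, 6]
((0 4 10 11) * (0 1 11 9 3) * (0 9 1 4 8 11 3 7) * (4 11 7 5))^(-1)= (11)(0 7 8)(1 10 4 5 9 3)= ((11)(0 8 7)(1 3 9 5 4 10))^(-1)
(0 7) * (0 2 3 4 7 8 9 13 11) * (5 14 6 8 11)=(0 11)(2 3 4 7)(5 14 6 8 9 13)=[11, 1, 3, 4, 7, 14, 8, 2, 9, 13, 10, 0, 12, 5, 6]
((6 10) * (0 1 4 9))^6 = ((0 1 4 9)(6 10))^6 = (10)(0 4)(1 9)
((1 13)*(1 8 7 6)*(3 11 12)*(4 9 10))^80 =(13)(3 12 11)(4 10 9)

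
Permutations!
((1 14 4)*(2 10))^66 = ((1 14 4)(2 10))^66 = (14)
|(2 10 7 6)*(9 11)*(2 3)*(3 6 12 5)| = |(2 10 7 12 5 3)(9 11)| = 6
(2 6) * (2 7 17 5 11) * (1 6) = (1 6 7 17 5 11 2) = [0, 6, 1, 3, 4, 11, 7, 17, 8, 9, 10, 2, 12, 13, 14, 15, 16, 5]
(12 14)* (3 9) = (3 9)(12 14) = [0, 1, 2, 9, 4, 5, 6, 7, 8, 3, 10, 11, 14, 13, 12]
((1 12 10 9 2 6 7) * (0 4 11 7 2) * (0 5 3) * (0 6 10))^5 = ((0 4 11 7 1 12)(2 10 9 5 3 6))^5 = (0 12 1 7 11 4)(2 6 3 5 9 10)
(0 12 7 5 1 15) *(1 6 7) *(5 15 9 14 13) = (0 12 1 9 14 13 5 6 7 15) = [12, 9, 2, 3, 4, 6, 7, 15, 8, 14, 10, 11, 1, 5, 13, 0]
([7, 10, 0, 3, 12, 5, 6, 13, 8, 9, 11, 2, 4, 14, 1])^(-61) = (0 14 11 7 1 2 13 10)(4 12)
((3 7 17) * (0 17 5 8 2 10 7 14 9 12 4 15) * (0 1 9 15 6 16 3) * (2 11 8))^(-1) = (0 17)(1 15 14 3 16 6 4 12 9)(2 5 7 10)(8 11)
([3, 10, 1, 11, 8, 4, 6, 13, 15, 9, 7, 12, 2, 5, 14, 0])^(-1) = (0 15 8 4 5 13 7 10 1 2 12 11 3)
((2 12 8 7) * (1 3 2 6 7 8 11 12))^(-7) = (1 2 3)(6 7)(11 12)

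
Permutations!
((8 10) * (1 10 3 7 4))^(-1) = ((1 10 8 3 7 4))^(-1) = (1 4 7 3 8 10)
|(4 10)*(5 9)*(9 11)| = |(4 10)(5 11 9)| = 6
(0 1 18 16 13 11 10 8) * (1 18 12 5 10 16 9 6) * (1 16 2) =(0 18 9 6 16 13 11 2 1 12 5 10 8) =[18, 12, 1, 3, 4, 10, 16, 7, 0, 6, 8, 2, 5, 11, 14, 15, 13, 17, 9]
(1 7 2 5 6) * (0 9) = [9, 7, 5, 3, 4, 6, 1, 2, 8, 0] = (0 9)(1 7 2 5 6)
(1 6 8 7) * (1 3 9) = (1 6 8 7 3 9) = [0, 6, 2, 9, 4, 5, 8, 3, 7, 1]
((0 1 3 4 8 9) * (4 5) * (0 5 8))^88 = (0 9 1 5 3 4 8)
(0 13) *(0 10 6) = [13, 1, 2, 3, 4, 5, 0, 7, 8, 9, 6, 11, 12, 10] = (0 13 10 6)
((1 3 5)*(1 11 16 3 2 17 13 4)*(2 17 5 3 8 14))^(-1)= ((1 17 13 4)(2 5 11 16 8 14))^(-1)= (1 4 13 17)(2 14 8 16 11 5)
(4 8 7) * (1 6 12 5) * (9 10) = [0, 6, 2, 3, 8, 1, 12, 4, 7, 10, 9, 11, 5] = (1 6 12 5)(4 8 7)(9 10)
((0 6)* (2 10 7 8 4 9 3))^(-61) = (0 6)(2 7 4 3 10 8 9)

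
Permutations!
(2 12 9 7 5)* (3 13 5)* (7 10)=(2 12 9 10 7 3 13 5)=[0, 1, 12, 13, 4, 2, 6, 3, 8, 10, 7, 11, 9, 5]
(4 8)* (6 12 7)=(4 8)(6 12 7)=[0, 1, 2, 3, 8, 5, 12, 6, 4, 9, 10, 11, 7]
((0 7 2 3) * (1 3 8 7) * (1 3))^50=((0 3)(2 8 7))^50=(2 7 8)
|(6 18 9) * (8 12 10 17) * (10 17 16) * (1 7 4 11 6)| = |(1 7 4 11 6 18 9)(8 12 17)(10 16)| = 42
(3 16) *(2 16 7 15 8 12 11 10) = [0, 1, 16, 7, 4, 5, 6, 15, 12, 9, 2, 10, 11, 13, 14, 8, 3] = (2 16 3 7 15 8 12 11 10)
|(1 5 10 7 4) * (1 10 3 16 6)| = |(1 5 3 16 6)(4 10 7)| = 15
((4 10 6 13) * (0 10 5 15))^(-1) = (0 15 5 4 13 6 10)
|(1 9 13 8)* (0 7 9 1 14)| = |(0 7 9 13 8 14)| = 6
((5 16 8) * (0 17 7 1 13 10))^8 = (0 7 13)(1 10 17)(5 8 16)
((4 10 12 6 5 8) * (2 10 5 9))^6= (2 10 12 6 9)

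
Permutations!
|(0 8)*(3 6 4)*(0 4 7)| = 6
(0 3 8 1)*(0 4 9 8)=[3, 4, 2, 0, 9, 5, 6, 7, 1, 8]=(0 3)(1 4 9 8)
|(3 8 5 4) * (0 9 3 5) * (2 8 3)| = 4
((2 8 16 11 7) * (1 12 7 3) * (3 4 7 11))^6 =(1 8 4)(2 11 3)(7 12 16)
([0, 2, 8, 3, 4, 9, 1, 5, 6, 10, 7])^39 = [0, 6, 1, 3, 4, 7, 8, 10, 2, 5, 9]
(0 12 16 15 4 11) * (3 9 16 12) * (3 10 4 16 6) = (0 10 4 11)(3 9 6)(15 16) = [10, 1, 2, 9, 11, 5, 3, 7, 8, 6, 4, 0, 12, 13, 14, 16, 15]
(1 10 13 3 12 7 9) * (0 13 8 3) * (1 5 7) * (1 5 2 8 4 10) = (0 13)(2 8 3 12 5 7 9)(4 10) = [13, 1, 8, 12, 10, 7, 6, 9, 3, 2, 4, 11, 5, 0]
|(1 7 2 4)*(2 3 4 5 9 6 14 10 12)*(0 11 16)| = 84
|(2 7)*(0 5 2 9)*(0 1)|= 6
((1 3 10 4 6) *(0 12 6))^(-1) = (0 4 10 3 1 6 12) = ((0 12 6 1 3 10 4))^(-1)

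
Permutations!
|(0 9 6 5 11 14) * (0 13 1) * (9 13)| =15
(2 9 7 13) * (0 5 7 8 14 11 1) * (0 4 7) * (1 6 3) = (0 5)(1 4 7 13 2 9 8 14 11 6 3) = [5, 4, 9, 1, 7, 0, 3, 13, 14, 8, 10, 6, 12, 2, 11]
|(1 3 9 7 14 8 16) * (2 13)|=|(1 3 9 7 14 8 16)(2 13)|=14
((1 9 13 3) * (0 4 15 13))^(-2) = (0 1 13 4 9 3 15)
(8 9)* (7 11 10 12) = (7 11 10 12)(8 9) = [0, 1, 2, 3, 4, 5, 6, 11, 9, 8, 12, 10, 7]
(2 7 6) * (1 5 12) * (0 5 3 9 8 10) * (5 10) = (0 10)(1 3 9 8 5 12)(2 7 6) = [10, 3, 7, 9, 4, 12, 2, 6, 5, 8, 0, 11, 1]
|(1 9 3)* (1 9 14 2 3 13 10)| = 7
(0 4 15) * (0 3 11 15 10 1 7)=(0 4 10 1 7)(3 11 15)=[4, 7, 2, 11, 10, 5, 6, 0, 8, 9, 1, 15, 12, 13, 14, 3]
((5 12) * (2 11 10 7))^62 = (12)(2 10)(7 11) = ((2 11 10 7)(5 12))^62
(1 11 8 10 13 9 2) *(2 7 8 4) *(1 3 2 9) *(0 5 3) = (0 5 3 2)(1 11 4 9 7 8 10 13) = [5, 11, 0, 2, 9, 3, 6, 8, 10, 7, 13, 4, 12, 1]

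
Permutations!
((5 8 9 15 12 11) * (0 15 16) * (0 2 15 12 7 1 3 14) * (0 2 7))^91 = (16)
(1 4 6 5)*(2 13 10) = (1 4 6 5)(2 13 10) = [0, 4, 13, 3, 6, 1, 5, 7, 8, 9, 2, 11, 12, 10]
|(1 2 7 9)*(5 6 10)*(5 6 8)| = |(1 2 7 9)(5 8)(6 10)| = 4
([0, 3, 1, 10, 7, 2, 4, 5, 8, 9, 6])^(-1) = [0, 2, 5, 1, 6, 7, 10, 4, 8, 9, 3]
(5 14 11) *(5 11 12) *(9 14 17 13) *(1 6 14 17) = (1 6 14 12 5)(9 17 13) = [0, 6, 2, 3, 4, 1, 14, 7, 8, 17, 10, 11, 5, 9, 12, 15, 16, 13]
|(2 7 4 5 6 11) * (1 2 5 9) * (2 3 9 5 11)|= |(11)(1 3 9)(2 7 4 5 6)|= 15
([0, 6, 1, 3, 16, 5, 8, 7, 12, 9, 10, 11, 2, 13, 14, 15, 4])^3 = (1 12 6 2 8)(4 16)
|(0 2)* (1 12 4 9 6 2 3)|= |(0 3 1 12 4 9 6 2)|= 8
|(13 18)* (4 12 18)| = |(4 12 18 13)| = 4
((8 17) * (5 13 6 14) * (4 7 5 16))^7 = ((4 7 5 13 6 14 16)(8 17))^7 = (8 17)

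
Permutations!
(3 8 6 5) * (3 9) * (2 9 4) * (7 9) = (2 7 9 3 8 6 5 4) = [0, 1, 7, 8, 2, 4, 5, 9, 6, 3]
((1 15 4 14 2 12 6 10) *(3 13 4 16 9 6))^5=(1 10 6 9 16 15)(2 14 4 13 3 12)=((1 15 16 9 6 10)(2 12 3 13 4 14))^5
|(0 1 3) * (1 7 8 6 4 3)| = 6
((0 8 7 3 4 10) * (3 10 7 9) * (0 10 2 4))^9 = (10)(0 8 9 3)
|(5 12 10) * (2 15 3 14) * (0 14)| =15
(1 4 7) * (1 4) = (4 7) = [0, 1, 2, 3, 7, 5, 6, 4]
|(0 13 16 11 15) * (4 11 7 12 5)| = 9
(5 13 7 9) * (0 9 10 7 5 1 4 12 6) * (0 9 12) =(0 12 6 9 1 4)(5 13)(7 10) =[12, 4, 2, 3, 0, 13, 9, 10, 8, 1, 7, 11, 6, 5]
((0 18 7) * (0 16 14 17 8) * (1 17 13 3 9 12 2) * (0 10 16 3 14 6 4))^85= ((0 18 7 3 9 12 2 1 17 8 10 16 6 4)(13 14))^85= (0 18 7 3 9 12 2 1 17 8 10 16 6 4)(13 14)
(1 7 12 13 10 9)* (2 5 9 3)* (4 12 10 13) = (13)(1 7 10 3 2 5 9)(4 12) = [0, 7, 5, 2, 12, 9, 6, 10, 8, 1, 3, 11, 4, 13]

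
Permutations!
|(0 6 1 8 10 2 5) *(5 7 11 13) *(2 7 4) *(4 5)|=|(0 6 1 8 10 7 11 13 4 2 5)|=11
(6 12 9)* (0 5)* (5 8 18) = (0 8 18 5)(6 12 9) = [8, 1, 2, 3, 4, 0, 12, 7, 18, 6, 10, 11, 9, 13, 14, 15, 16, 17, 5]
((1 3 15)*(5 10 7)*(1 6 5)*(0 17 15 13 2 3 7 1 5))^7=(0 6 15 17)(1 10 5 7)(2 3 13)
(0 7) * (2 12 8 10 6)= (0 7)(2 12 8 10 6)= [7, 1, 12, 3, 4, 5, 2, 0, 10, 9, 6, 11, 8]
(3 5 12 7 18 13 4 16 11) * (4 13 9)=(3 5 12 7 18 9 4 16 11)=[0, 1, 2, 5, 16, 12, 6, 18, 8, 4, 10, 3, 7, 13, 14, 15, 11, 17, 9]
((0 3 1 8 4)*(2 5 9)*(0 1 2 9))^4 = ((9)(0 3 2 5)(1 8 4))^4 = (9)(1 8 4)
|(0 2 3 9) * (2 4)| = 5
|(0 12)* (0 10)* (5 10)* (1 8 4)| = 12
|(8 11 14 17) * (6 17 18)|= 6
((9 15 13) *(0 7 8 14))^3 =((0 7 8 14)(9 15 13))^3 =(15)(0 14 8 7)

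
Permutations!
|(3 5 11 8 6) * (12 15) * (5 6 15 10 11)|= 10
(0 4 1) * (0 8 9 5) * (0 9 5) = (0 4 1 8 5 9) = [4, 8, 2, 3, 1, 9, 6, 7, 5, 0]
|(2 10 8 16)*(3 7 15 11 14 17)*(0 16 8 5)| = 30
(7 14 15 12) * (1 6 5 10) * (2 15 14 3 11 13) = (1 6 5 10)(2 15 12 7 3 11 13) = [0, 6, 15, 11, 4, 10, 5, 3, 8, 9, 1, 13, 7, 2, 14, 12]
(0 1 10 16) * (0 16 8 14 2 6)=(16)(0 1 10 8 14 2 6)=[1, 10, 6, 3, 4, 5, 0, 7, 14, 9, 8, 11, 12, 13, 2, 15, 16]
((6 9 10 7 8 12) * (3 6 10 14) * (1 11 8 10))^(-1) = (1 12 8 11)(3 14 9 6)(7 10)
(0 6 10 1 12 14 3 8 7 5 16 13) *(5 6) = [5, 12, 2, 8, 4, 16, 10, 6, 7, 9, 1, 11, 14, 0, 3, 15, 13] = (0 5 16 13)(1 12 14 3 8 7 6 10)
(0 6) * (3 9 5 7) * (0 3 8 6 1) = (0 1)(3 9 5 7 8 6) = [1, 0, 2, 9, 4, 7, 3, 8, 6, 5]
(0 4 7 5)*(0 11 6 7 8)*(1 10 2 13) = (0 4 8)(1 10 2 13)(5 11 6 7) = [4, 10, 13, 3, 8, 11, 7, 5, 0, 9, 2, 6, 12, 1]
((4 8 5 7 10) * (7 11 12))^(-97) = ((4 8 5 11 12 7 10))^(-97) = (4 8 5 11 12 7 10)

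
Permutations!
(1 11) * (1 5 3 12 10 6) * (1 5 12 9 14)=[0, 11, 2, 9, 4, 3, 5, 7, 8, 14, 6, 12, 10, 13, 1]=(1 11 12 10 6 5 3 9 14)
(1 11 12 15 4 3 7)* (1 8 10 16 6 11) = (3 7 8 10 16 6 11 12 15 4) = [0, 1, 2, 7, 3, 5, 11, 8, 10, 9, 16, 12, 15, 13, 14, 4, 6]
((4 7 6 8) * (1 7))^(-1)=(1 4 8 6 7)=((1 7 6 8 4))^(-1)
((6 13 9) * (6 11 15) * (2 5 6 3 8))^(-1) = (2 8 3 15 11 9 13 6 5)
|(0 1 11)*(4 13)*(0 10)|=|(0 1 11 10)(4 13)|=4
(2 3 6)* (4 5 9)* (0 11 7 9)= [11, 1, 3, 6, 5, 0, 2, 9, 8, 4, 10, 7]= (0 11 7 9 4 5)(2 3 6)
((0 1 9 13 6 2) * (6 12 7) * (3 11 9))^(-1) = ((0 1 3 11 9 13 12 7 6 2))^(-1) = (0 2 6 7 12 13 9 11 3 1)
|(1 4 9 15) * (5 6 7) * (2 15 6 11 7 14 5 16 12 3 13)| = 14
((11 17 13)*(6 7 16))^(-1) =((6 7 16)(11 17 13))^(-1) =(6 16 7)(11 13 17)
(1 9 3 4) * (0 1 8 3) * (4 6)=(0 1 9)(3 6 4 8)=[1, 9, 2, 6, 8, 5, 4, 7, 3, 0]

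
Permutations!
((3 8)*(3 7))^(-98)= (3 8 7)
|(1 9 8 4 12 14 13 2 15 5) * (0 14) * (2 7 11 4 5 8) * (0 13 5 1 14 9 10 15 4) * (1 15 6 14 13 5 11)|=26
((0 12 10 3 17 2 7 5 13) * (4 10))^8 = ((0 12 4 10 3 17 2 7 5 13))^8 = (0 5 2 3 4)(7 17 10 12 13)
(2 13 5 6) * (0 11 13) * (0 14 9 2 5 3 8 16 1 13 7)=(0 11 7)(1 13 3 8 16)(2 14 9)(5 6)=[11, 13, 14, 8, 4, 6, 5, 0, 16, 2, 10, 7, 12, 3, 9, 15, 1]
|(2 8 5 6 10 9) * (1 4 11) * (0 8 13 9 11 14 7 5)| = |(0 8)(1 4 14 7 5 6 10 11)(2 13 9)| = 24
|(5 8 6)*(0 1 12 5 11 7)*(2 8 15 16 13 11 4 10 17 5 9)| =|(0 1 12 9 2 8 6 4 10 17 5 15 16 13 11 7)| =16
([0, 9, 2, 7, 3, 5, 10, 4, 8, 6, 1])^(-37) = [0, 10, 2, 4, 7, 5, 9, 3, 8, 1, 6]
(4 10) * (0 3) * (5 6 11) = (0 3)(4 10)(5 6 11) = [3, 1, 2, 0, 10, 6, 11, 7, 8, 9, 4, 5]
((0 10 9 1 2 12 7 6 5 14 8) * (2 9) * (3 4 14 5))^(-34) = (0 3 2 14 7)(4 12 8 6 10) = ((0 10 2 12 7 6 3 4 14 8)(1 9))^(-34)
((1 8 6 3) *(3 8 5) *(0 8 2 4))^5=(8)(1 3 5)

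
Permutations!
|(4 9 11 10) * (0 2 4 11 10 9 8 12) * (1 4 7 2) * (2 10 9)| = |(0 1 4 8 12)(2 7 10 11)| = 20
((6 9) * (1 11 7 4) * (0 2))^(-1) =((0 2)(1 11 7 4)(6 9))^(-1) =(0 2)(1 4 7 11)(6 9)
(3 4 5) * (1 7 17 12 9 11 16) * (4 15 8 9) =(1 7 17 12 4 5 3 15 8 9 11 16) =[0, 7, 2, 15, 5, 3, 6, 17, 9, 11, 10, 16, 4, 13, 14, 8, 1, 12]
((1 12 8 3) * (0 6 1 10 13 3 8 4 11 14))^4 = (0 4 6 11 1 14 12)(3 10 13)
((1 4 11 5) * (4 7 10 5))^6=(11)(1 10)(5 7)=((1 7 10 5)(4 11))^6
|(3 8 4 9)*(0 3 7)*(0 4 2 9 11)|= 8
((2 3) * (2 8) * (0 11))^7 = (0 11)(2 3 8)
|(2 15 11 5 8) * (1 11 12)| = 7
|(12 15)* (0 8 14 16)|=4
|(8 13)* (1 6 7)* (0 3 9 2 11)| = 30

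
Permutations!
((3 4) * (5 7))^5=((3 4)(5 7))^5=(3 4)(5 7)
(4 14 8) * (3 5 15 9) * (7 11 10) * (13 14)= [0, 1, 2, 5, 13, 15, 6, 11, 4, 3, 7, 10, 12, 14, 8, 9]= (3 5 15 9)(4 13 14 8)(7 11 10)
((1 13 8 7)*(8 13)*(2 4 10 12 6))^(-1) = ((13)(1 8 7)(2 4 10 12 6))^(-1) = (13)(1 7 8)(2 6 12 10 4)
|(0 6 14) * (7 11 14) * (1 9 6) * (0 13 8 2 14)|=12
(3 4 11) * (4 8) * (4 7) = (3 8 7 4 11) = [0, 1, 2, 8, 11, 5, 6, 4, 7, 9, 10, 3]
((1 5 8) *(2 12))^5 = (1 8 5)(2 12)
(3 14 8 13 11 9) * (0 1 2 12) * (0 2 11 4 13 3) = [1, 11, 12, 14, 13, 5, 6, 7, 3, 0, 10, 9, 2, 4, 8] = (0 1 11 9)(2 12)(3 14 8)(4 13)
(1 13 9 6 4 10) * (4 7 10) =[0, 13, 2, 3, 4, 5, 7, 10, 8, 6, 1, 11, 12, 9] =(1 13 9 6 7 10)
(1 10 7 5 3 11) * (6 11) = (1 10 7 5 3 6 11) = [0, 10, 2, 6, 4, 3, 11, 5, 8, 9, 7, 1]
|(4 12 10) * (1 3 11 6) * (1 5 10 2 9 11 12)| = 10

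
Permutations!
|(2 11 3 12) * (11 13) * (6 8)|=10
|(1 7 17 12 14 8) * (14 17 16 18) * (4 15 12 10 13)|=|(1 7 16 18 14 8)(4 15 12 17 10 13)|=6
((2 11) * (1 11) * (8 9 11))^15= ((1 8 9 11 2))^15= (11)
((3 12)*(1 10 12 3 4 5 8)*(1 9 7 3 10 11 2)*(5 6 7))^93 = ((1 11 2)(3 10 12 4 6 7)(5 8 9))^93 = (3 4)(6 10)(7 12)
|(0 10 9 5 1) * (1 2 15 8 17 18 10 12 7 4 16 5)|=14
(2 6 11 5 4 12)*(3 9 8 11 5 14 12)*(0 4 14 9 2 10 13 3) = [4, 1, 6, 2, 0, 14, 5, 7, 11, 8, 13, 9, 10, 3, 12] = (0 4)(2 6 5 14 12 10 13 3)(8 11 9)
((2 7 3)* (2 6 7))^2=(3 7 6)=((3 6 7))^2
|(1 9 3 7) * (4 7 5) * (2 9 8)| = |(1 8 2 9 3 5 4 7)| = 8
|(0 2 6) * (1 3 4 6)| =6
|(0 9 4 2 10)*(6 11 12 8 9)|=9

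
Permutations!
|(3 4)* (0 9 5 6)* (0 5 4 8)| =10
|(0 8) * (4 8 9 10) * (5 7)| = 10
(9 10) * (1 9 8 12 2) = [0, 9, 1, 3, 4, 5, 6, 7, 12, 10, 8, 11, 2] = (1 9 10 8 12 2)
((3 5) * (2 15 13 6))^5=((2 15 13 6)(3 5))^5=(2 15 13 6)(3 5)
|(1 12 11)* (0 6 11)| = 5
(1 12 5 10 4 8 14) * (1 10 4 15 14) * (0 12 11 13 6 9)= (0 12 5 4 8 1 11 13 6 9)(10 15 14)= [12, 11, 2, 3, 8, 4, 9, 7, 1, 0, 15, 13, 5, 6, 10, 14]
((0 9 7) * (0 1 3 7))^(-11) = (0 9)(1 3 7)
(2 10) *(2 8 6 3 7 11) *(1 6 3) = (1 6)(2 10 8 3 7 11) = [0, 6, 10, 7, 4, 5, 1, 11, 3, 9, 8, 2]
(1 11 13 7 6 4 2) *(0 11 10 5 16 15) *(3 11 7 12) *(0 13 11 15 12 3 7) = [0, 10, 1, 15, 2, 16, 4, 6, 8, 9, 5, 11, 7, 3, 14, 13, 12] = (1 10 5 16 12 7 6 4 2)(3 15 13)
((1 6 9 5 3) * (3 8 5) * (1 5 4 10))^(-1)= (1 10 4 8 5 3 9 6)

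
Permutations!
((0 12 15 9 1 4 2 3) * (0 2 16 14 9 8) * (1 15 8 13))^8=(0 8 12)(1 4 16 14 9 15 13)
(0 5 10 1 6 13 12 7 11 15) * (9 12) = (0 5 10 1 6 13 9 12 7 11 15) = [5, 6, 2, 3, 4, 10, 13, 11, 8, 12, 1, 15, 7, 9, 14, 0]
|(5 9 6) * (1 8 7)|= 3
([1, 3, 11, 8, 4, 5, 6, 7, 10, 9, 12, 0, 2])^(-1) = [11, 0, 12, 1, 4, 5, 6, 7, 3, 9, 8, 2, 10]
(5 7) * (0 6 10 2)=(0 6 10 2)(5 7)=[6, 1, 0, 3, 4, 7, 10, 5, 8, 9, 2]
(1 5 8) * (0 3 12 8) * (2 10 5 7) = [3, 7, 10, 12, 4, 0, 6, 2, 1, 9, 5, 11, 8] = (0 3 12 8 1 7 2 10 5)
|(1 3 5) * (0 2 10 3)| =6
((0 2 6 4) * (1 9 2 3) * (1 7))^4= ((0 3 7 1 9 2 6 4))^4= (0 9)(1 4)(2 3)(6 7)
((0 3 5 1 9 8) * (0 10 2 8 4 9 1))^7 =(0 3 5)(2 8 10)(4 9)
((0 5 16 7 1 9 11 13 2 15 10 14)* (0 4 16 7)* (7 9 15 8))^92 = (0 1 9 10 13 4 8)(2 16 7 5 15 11 14)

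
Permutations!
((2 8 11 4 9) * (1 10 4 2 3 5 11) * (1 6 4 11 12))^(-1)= (1 12 5 3 9 4 6 8 2 11 10)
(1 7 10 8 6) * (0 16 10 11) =(0 16 10 8 6 1 7 11) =[16, 7, 2, 3, 4, 5, 1, 11, 6, 9, 8, 0, 12, 13, 14, 15, 10]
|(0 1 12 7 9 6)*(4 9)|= 7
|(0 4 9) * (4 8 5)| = |(0 8 5 4 9)| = 5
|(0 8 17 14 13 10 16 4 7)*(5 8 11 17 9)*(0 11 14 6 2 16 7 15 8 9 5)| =|(0 14 13 10 7 11 17 6 2 16 4 15 8 5 9)| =15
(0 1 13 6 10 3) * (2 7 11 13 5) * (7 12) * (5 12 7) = (0 1 12 5 2 7 11 13 6 10 3) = [1, 12, 7, 0, 4, 2, 10, 11, 8, 9, 3, 13, 5, 6]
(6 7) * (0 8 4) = (0 8 4)(6 7) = [8, 1, 2, 3, 0, 5, 7, 6, 4]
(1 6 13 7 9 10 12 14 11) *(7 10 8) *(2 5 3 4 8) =[0, 6, 5, 4, 8, 3, 13, 9, 7, 2, 12, 1, 14, 10, 11] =(1 6 13 10 12 14 11)(2 5 3 4 8 7 9)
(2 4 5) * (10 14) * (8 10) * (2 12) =(2 4 5 12)(8 10 14) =[0, 1, 4, 3, 5, 12, 6, 7, 10, 9, 14, 11, 2, 13, 8]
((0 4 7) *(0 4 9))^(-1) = (0 9)(4 7)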